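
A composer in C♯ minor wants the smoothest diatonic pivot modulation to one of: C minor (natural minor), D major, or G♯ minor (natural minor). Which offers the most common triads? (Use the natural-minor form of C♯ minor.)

Triads of C♯ minor (natural minor): C♯m (i), D♯dim (ii°), E (III), F♯m (iv), G♯m (v), A (VI), B (VII).
C minor (natural minor) shares 0: none.
D major shares 2: F♯m, A.
G♯ minor (natural minor) shares 4: C♯m, E, G♯m, B.
The most common triads (4) are shared with G♯ minor.

G♯ minor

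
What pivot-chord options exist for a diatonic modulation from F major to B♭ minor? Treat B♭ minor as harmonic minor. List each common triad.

F

Triads in F major: F (I), Gm (ii), Am (iii), B♭ (IV), C (V), Dm (vi), Edim (vii°).
Triads in B♭ minor (harmonic minor): B♭m (i), Cdim (ii°), D♭aug (III+), E♭m (iv), F (V), G♭ (VI), Adim (vii°).
Shared triads with their functions: F (I in F major, V in B♭ minor).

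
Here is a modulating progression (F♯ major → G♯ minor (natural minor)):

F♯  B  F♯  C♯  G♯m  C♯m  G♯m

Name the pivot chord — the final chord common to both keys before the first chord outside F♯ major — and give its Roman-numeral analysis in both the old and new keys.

Chords diatonic to F♯ major: F♯, G♯m, A♯m, B, C♯, D♯m, E♯dim.
Reading the progression, the first chord not in that set is C♯m, so the modulation leaves F♯ major there.
The chord immediately before C♯m is G♯m, which is diatonic to both keys: ii in F♯ major and i in G♯ minor.

G♯m — ii in F♯ major, i in G♯ minor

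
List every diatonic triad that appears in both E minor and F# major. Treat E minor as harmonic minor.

B

Triads in E minor (harmonic minor): Em (i), F#dim (ii°), Gaug (III+), Am (iv), B (V), C (VI), D#dim (vii°).
Triads in F# major: F# (I), G#m (ii), A#m (iii), B (IV), C# (V), D#m (vi), E#dim (vii°).
Shared triads with their functions: B (V in E minor, IV in F# major).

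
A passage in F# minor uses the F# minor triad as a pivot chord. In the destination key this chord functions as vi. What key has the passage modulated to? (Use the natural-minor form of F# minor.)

The numeral vi denotes a minor triad on scale degree 6. With F# on degree 6, the tonic of the new key is A.
Degree 6 carries a minor triad in major keys, so the destination is A major.
Check: the diatonic triads of A major are A (I), Bm (ii), C#m (iii), D (IV), E (V), F#m (vi), G#dim (vii°) — F# minor is indeed vi.

A major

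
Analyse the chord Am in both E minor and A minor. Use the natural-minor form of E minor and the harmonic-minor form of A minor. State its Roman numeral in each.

iv in E minor; i in A minor

The scale of E minor (natural minor) is E F# G A B C D; A is degree 4, and the triad built there (A-C-E) is minor, so it is iv.
The scale of A minor (harmonic minor) is A B C D E F G#; A is degree 1, and the triad built there (A-C-E) is minor, so it is i.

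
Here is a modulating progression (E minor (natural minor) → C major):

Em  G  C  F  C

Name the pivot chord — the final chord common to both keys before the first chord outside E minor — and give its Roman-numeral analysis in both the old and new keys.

Chords diatonic to E minor: Em, F♯dim, G, Am, Bm, C, D.
Reading the progression, the first chord not in that set is F, so the modulation leaves E minor there.
The chord immediately before F is C, which is diatonic to both keys: VI in E minor and I in C major.

C — VI in E minor, I in C major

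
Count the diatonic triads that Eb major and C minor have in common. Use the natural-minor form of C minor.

7

Diatonic triads of Eb major: Eb (I), Fm (ii), Gm (iii), Ab (IV), Bb (V), Cm (vi), Ddim (vii°).
Diatonic triads of C minor (natural minor): Cm (i), Ddim (ii°), Eb (III), Fm (iv), Gm (v), Ab (VI), Bb (VII).
Matching root and quality in both lists: Eb, Fm, Gm, Ab, Bb, Cm, Ddim.
That gives 7 common triads.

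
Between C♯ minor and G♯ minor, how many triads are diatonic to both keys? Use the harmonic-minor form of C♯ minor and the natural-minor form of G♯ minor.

Diatonic triads of C♯ minor (harmonic minor): C♯m (i), D♯dim (ii°), Eaug (III+), F♯m (iv), G♯ (V), A (VI), B♯dim (vii°).
Diatonic triads of G♯ minor (natural minor): G♯m (i), A♯dim (ii°), B (III), C♯m (iv), D♯m (v), E (VI), F♯ (VII).
Matching root and quality in both lists: C♯m.
That gives 1 common triad.

1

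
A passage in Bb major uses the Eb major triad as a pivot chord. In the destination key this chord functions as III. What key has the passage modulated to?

The numeral III denotes a major triad on scale degree 3. With Eb on degree 3, the tonic of the new key is C.
Degree 3 carries a major triad in natural-minor keys, so the destination is C minor.
Check: the diatonic triads of C minor (natural minor) are Cm (i), Ddim (ii°), Eb (III), Fm (iv), Gm (v), Ab (VI), Bb (VII) — Eb major is indeed III.

C minor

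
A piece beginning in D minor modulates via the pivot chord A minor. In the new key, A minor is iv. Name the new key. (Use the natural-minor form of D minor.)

The numeral iv denotes a minor triad on scale degree 4. With A on degree 4, the tonic of the new key is E.
Degree 4 carries a minor triad in minor keys, so the destination is E minor.
Check: the diatonic triads of E minor (natural minor) are Em (i), F#dim (ii°), G (III), Am (iv), Bm (v), C (VI), D (VII) — A minor is indeed iv.

E minor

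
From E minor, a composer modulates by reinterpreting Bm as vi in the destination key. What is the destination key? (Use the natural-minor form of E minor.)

D major

The numeral vi denotes a minor triad on scale degree 6. With B on degree 6, the tonic of the new key is D.
Degree 6 carries a minor triad in major keys, so the destination is D major.
Check: the diatonic triads of D major are D (I), Em (ii), F#m (iii), G (IV), A (V), Bm (vi), C#dim (vii°) — Bm is indeed vi.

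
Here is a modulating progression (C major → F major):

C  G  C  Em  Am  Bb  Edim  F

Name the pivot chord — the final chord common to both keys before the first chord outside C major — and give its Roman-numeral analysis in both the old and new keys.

Am — vi in C major, iii in F major

Chords diatonic to C major: C, Dm, Em, F, G, Am, Bdim.
Reading the progression, the first chord not in that set is Bb, so the modulation leaves C major there.
The chord immediately before Bb is Am, which is diatonic to both keys: vi in C major and iii in F major.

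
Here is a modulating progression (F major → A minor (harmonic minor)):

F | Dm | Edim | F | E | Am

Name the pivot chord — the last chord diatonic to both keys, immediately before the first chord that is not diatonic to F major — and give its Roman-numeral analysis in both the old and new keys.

F — I in F major, VI in A minor

Chords diatonic to F major: F, Gm, Am, B♭, C, Dm, Edim.
Reading the progression, the first chord not in that set is E, so the modulation leaves F major there.
The chord immediately before E is F, which is diatonic to both keys: I in F major and VI in A minor.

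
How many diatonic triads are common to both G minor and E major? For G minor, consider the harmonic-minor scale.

0

Diatonic triads of G minor (harmonic minor): Gm (i), Adim (ii°), B♭aug (III+), Cm (iv), D (V), E♭ (VI), F♯dim (vii°).
Diatonic triads of E major: E (I), F♯m (ii), G♯m (iii), A (IV), B (V), C♯m (vi), D♯dim (vii°).
No triad has the same root and quality in both keys.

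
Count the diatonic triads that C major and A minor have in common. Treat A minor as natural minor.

7

Diatonic triads of C major: C major (I), D minor (ii), E minor (iii), F major (IV), G major (V), A minor (vi), B diminished (vii°).
Diatonic triads of A minor (natural minor): A minor (i), B diminished (ii°), C major (III), D minor (iv), E minor (v), F major (VI), G major (VII).
Matching root and quality in both lists: C major, D minor, E minor, F major, G major, A minor, B diminished.
That gives 7 common triads.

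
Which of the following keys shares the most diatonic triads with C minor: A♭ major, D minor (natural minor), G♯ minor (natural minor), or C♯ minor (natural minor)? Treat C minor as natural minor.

Triads of C minor (natural minor): Cm (i), Ddim (ii°), E♭ (III), Fm (iv), Gm (v), A♭ (VI), B♭ (VII).
A♭ major shares 4: Cm, E♭, Fm, A♭.
D minor (natural minor) shares 2: Gm, B♭.
G♯ minor (natural minor) shares 0: none.
C♯ minor (natural minor) shares 0: none.
The most common triads (4) are shared with A♭ major.

A♭ major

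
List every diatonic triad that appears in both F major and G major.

Triads in F major: F (I), Gm (ii), Am (iii), Bb (IV), C (V), Dm (vi), Edim (vii°).
Triads in G major: G (I), Am (ii), Bm (iii), C (IV), D (V), Em (vi), F#dim (vii°).
Shared triads with their functions: Am (iii in F major, ii in G major); C (V in F major, IV in G major).

Am, C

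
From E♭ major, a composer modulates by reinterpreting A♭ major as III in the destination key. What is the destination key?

F minor

The numeral III denotes a major triad on scale degree 3. With A♭ on degree 3, the tonic of the new key is F.
Degree 3 carries a major triad in natural-minor keys, so the destination is F minor.
Check: the diatonic triads of F minor (natural minor) are Fm (i), Gdim (ii°), A♭ (III), B♭m (iv), Cm (v), D♭ (VI), E♭ (VII) — A♭ major is indeed III.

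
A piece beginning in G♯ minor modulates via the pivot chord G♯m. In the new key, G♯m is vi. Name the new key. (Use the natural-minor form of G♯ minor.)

The numeral vi denotes a minor triad on scale degree 6. With G♯ on degree 6, the tonic of the new key is B.
Degree 6 carries a minor triad in major keys, so the destination is B major.
Check: the diatonic triads of B major are B (I), C♯m (ii), D♯m (iii), E (IV), F♯ (V), G♯m (vi), A♯dim (vii°) — G♯m is indeed vi.

B major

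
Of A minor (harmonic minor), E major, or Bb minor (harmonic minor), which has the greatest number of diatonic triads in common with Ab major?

Bb minor

Triads of Ab major: Ab major (I), Bb minor (ii), C minor (iii), Db major (IV), Eb major (V), F minor (vi), G diminished (vii°).
A minor (harmonic minor) shares 0: none.
E major shares 0: none.
Bb minor (harmonic minor) shares 1: Bbm.
The most common triads (1) are shared with Bb minor.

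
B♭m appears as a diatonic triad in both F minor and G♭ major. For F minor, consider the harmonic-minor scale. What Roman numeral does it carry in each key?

iv in F minor; iii in G♭ major

The scale of F minor (harmonic minor) is F G A♭ B♭ C D♭ E; B♭ is degree 4, and the triad built there (B♭-D♭-F) is minor, so it is iv.
The scale of G♭ major is G♭ A♭ B♭ C♭ D♭ E♭ F; B♭ is degree 3, and the triad built there (B♭-D♭-F) is minor, so it is iii.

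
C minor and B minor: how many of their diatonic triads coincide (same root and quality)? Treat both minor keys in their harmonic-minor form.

Diatonic triads of C minor (harmonic minor): Cm (i), Ddim (ii°), Ebaug (III+), Fm (iv), G (V), Ab (VI), Bdim (vii°).
Diatonic triads of B minor (harmonic minor): Bm (i), C#dim (ii°), Daug (III+), Em (iv), F# (V), G (VI), A#dim (vii°).
Matching root and quality in both lists: G.
That gives 1 common triad.

1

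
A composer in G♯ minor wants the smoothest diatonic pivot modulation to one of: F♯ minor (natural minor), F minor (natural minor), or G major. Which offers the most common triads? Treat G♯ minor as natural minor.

Triads of G♯ minor (natural minor): G♯m (i), A♯dim (ii°), B (III), C♯m (iv), D♯m (v), E (VI), F♯ (VII).
F♯ minor (natural minor) shares 2: C♯m, E.
F minor (natural minor) shares 0: none.
G major shares 0: none.
The most common triads (2) are shared with F♯ minor.

F♯ minor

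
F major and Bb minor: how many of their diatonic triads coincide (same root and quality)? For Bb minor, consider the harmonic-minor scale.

Diatonic triads of F major: F (I), Gm (ii), Am (iii), Bb (IV), C (V), Dm (vi), Edim (vii°).
Diatonic triads of Bb minor (harmonic minor): Bbm (i), Cdim (ii°), Dbaug (III+), Ebm (iv), F (V), Gb (VI), Adim (vii°).
Matching root and quality in both lists: F.
That gives 1 common triad.

1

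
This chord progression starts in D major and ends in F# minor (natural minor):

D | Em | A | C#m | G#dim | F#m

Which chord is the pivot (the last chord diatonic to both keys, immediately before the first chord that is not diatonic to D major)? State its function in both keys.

Chords diatonic to D major: D, Em, F#m, G, A, Bm, C#dim.
Reading the progression, the first chord not in that set is C#m, so the modulation leaves D major there.
The chord immediately before C#m is A, which is diatonic to both keys: V in D major and III in F# minor.

A — V in D major, III in F# minor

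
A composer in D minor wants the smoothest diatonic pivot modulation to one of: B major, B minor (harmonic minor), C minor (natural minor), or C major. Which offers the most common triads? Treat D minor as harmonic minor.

C minor

Triads of D minor (harmonic minor): Dm (i), Edim (ii°), Faug (III+), Gm (iv), A (V), Bb (VI), C#dim (vii°).
B major shares 0: none.
B minor (harmonic minor) shares 1: C#dim.
C minor (natural minor) shares 2: Gm, Bb.
C major shares 1: Dm.
The most common triads (2) are shared with C minor.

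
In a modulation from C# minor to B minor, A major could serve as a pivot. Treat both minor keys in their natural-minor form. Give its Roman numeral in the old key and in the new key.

VI in C# minor; VII in B minor

The scale of C# minor (natural minor) is C# D# E F# G# A B; A is degree 6, and the triad built there (A-C#-E) is major, so it is VI.
The scale of B minor (natural minor) is B C# D E F# G A; A is degree 7, and the triad built there (A-C#-E) is major, so it is VII.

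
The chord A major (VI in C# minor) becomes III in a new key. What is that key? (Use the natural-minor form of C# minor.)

The numeral III denotes a major triad on scale degree 3. With A on degree 3, the tonic of the new key is F#.
Degree 3 carries a major triad in natural-minor keys, so the destination is F# minor.
Check: the diatonic triads of F# minor (natural minor) are F#m (i), G#dim (ii°), A (III), Bm (iv), C#m (v), D (VI), E (VII) — A major is indeed III.

F# minor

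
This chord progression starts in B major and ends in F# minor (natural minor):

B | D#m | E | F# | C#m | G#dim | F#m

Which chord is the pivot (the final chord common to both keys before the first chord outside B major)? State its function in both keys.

C#m — ii in B major, v in F# minor

Chords diatonic to B major: B, C#m, D#m, E, F#, G#m, A#dim.
Reading the progression, the first chord not in that set is G#dim, so the modulation leaves B major there.
The chord immediately before G#dim is C#m, which is diatonic to both keys: ii in B major and v in F# minor.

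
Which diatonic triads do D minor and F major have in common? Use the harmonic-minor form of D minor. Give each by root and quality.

Triads in D minor (harmonic minor): Dm (i), Edim (ii°), Faug (III+), Gm (iv), A (V), Bb (VI), C#dim (vii°).
Triads in F major: F (I), Gm (ii), Am (iii), Bb (IV), C (V), Dm (vi), Edim (vii°).
Shared triads with their functions: Dm (i in D minor, vi in F major); Edim (ii° in D minor, vii° in F major); Gm (iv in D minor, ii in F major); Bb (VI in D minor, IV in F major).

Dm, Edim, Gm, Bb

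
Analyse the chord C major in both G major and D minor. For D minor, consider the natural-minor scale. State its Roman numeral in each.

The scale of G major is G A B C D E F#; C is degree 4, and the triad built there (C-E-G) is major, so it is IV.
The scale of D minor (natural minor) is D E F G A Bb C; C is degree 7, and the triad built there (C-E-G) is major, so it is VII.

IV in G major; VII in D minor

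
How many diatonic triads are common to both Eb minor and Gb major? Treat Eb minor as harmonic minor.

Diatonic triads of Eb minor (harmonic minor): Ebm (i), Fdim (ii°), Gbaug (III+), Abm (iv), Bb (V), Cb (VI), Ddim (vii°).
Diatonic triads of Gb major: Gb (I), Abm (ii), Bbm (iii), Cb (IV), Db (V), Ebm (vi), Fdim (vii°).
Matching root and quality in both lists: Ebm, Fdim, Abm, Cb.
That gives 4 common triads.

4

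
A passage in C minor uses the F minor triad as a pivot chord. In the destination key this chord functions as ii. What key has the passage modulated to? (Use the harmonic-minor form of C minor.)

E♭ major

The numeral ii denotes a minor triad on scale degree 2. With F on degree 2, the tonic of the new key is E♭.
Degree 2 carries a minor triad in major keys, so the destination is E♭ major.
Check: the diatonic triads of E♭ major are E♭ (I), Fm (ii), Gm (iii), A♭ (IV), B♭ (V), Cm (vi), Ddim (vii°) — F minor is indeed ii.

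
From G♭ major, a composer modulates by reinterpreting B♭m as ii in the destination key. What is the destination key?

A♭ major

The numeral ii denotes a minor triad on scale degree 2. With B♭ on degree 2, the tonic of the new key is A♭.
Degree 2 carries a minor triad in major keys, so the destination is A♭ major.
Check: the diatonic triads of A♭ major are A♭ (I), B♭m (ii), Cm (iii), D♭ (IV), E♭ (V), Fm (vi), Gdim (vii°) — B♭m is indeed ii.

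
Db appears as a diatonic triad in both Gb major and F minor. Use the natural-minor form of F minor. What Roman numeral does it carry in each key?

V in Gb major; VI in F minor

The scale of Gb major is Gb Ab Bb Cb Db Eb F; Db is degree 5, and the triad built there (Db-F-Ab) is major, so it is V.
The scale of F minor (natural minor) is F G Ab Bb C Db Eb; Db is degree 6, and the triad built there (Db-F-Ab) is major, so it is VI.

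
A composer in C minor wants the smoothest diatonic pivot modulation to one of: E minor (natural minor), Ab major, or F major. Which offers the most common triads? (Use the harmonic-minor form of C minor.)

Triads of C minor (harmonic minor): C minor (i), D diminished (ii°), Eb augmented (III+), F minor (iv), G major (V), Ab major (VI), B diminished (vii°).
E minor (natural minor) shares 1: G.
Ab major shares 3: Cm, Fm, Ab.
F major shares 0: none.
The most common triads (3) are shared with Ab major.

Ab major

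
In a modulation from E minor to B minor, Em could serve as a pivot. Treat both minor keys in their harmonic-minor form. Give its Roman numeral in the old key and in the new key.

i in E minor; iv in B minor

The scale of E minor (harmonic minor) is E F# G A B C D#; E is degree 1, and the triad built there (E-G-B) is minor, so it is i.
The scale of B minor (harmonic minor) is B C# D E F# G A#; E is degree 4, and the triad built there (E-G-B) is minor, so it is iv.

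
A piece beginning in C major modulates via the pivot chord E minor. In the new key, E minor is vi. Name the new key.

G major

The numeral vi denotes a minor triad on scale degree 6. With E on degree 6, the tonic of the new key is G.
Degree 6 carries a minor triad in major keys, so the destination is G major.
Check: the diatonic triads of G major are G (I), Am (ii), Bm (iii), C (IV), D (V), Em (vi), F♯dim (vii°) — E minor is indeed vi.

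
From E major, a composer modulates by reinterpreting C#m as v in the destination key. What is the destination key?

The numeral v denotes a minor triad on scale degree 5. With C# on degree 5, the tonic of the new key is F#.
Degree 5 carries a minor triad in natural-minor keys, so the destination is F# minor.
Check: the diatonic triads of F# minor (natural minor) are F#m (i), G#dim (ii°), A (III), Bm (iv), C#m (v), D (VI), E (VII) — C#m is indeed v.

F# minor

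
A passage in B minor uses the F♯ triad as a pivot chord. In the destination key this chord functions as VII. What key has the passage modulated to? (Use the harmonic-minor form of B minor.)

G♯ minor

The numeral VII denotes a major triad on scale degree 7. With F♯ on degree 7, the tonic of the new key is G♯.
Degree 7 carries a major triad in natural-minor keys, so the destination is G♯ minor.
Check: the diatonic triads of G♯ minor (natural minor) are G♯m (i), A♯dim (ii°), B (III), C♯m (iv), D♯m (v), E (VI), F♯ (VII) — F♯ is indeed VII.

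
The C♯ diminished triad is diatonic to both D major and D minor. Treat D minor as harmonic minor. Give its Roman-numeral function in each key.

vii° in D major; vii° in D minor

The scale of D major is D E F♯ G A B C♯; C♯ is degree 7, and the triad built there (C♯-E-G) is diminished, so it is vii°.
The scale of D minor (harmonic minor) is D E F G A B♭ C♯; C♯ is degree 7, and the triad built there (C♯-E-G) is diminished, so it is vii°.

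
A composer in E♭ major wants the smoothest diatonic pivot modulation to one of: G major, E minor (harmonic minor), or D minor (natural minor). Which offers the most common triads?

Triads of E♭ major: E♭ (I), Fm (ii), Gm (iii), A♭ (IV), B♭ (V), Cm (vi), Ddim (vii°).
G major shares 0: none.
E minor (harmonic minor) shares 0: none.
D minor (natural minor) shares 2: Gm, B♭.
The most common triads (2) are shared with D minor.

D minor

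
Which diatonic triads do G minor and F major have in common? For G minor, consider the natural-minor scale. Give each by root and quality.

Triads in G minor (natural minor): G minor (i), A diminished (ii°), Bb major (III), C minor (iv), D minor (v), Eb major (VI), F major (VII).
Triads in F major: F major (I), G minor (ii), A minor (iii), Bb major (IV), C major (V), D minor (vi), E diminished (vii°).
Shared triads with their functions: G minor (i in G minor, ii in F major); Bb major (III in G minor, IV in F major); D minor (v in G minor, vi in F major); F major (VII in G minor, I in F major).

Gm, Bb, Dm, F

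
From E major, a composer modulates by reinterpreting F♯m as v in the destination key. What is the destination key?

B minor

The numeral v denotes a minor triad on scale degree 5. With F♯ on degree 5, the tonic of the new key is B.
Degree 5 carries a minor triad in natural-minor keys, so the destination is B minor.
Check: the diatonic triads of B minor (natural minor) are Bm (i), C♯dim (ii°), D (III), Em (iv), F♯m (v), G (VI), A (VII) — F♯m is indeed v.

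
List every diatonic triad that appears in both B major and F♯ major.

Triads in B major: B (I), C♯m (ii), D♯m (iii), E (IV), F♯ (V), G♯m (vi), A♯dim (vii°).
Triads in F♯ major: F♯ (I), G♯m (ii), A♯m (iii), B (IV), C♯ (V), D♯m (vi), E♯dim (vii°).
Shared triads with their functions: B (I in B major, IV in F♯ major); D♯m (iii in B major, vi in F♯ major); F♯ (V in B major, I in F♯ major); G♯m (vi in B major, ii in F♯ major).

B, D♯m, F♯, G♯m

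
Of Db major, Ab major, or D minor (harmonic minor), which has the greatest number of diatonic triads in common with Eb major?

Ab major

Triads of Eb major: Eb (I), Fm (ii), Gm (iii), Ab (IV), Bb (V), Cm (vi), Ddim (vii°).
Db major shares 2: Fm, Ab.
Ab major shares 4: Eb, Fm, Ab, Cm.
D minor (harmonic minor) shares 2: Gm, Bb.
The most common triads (4) are shared with Ab major.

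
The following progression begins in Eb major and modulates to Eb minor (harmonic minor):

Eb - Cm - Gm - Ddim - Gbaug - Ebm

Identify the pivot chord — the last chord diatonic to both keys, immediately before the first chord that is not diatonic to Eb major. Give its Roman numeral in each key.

Chords diatonic to Eb major: Eb, Fm, Gm, Ab, Bb, Cm, Ddim.
Reading the progression, the first chord not in that set is Gbaug, so the modulation leaves Eb major there.
The chord immediately before Gbaug is Ddim, which is diatonic to both keys: vii° in Eb major and vii° in Eb minor.

Ddim — vii° in Eb major, vii° in Eb minor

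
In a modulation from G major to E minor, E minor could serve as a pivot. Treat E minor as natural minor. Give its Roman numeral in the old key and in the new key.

The scale of G major is G A B C D E F♯; E is degree 6, and the triad built there (E-G-B) is minor, so it is vi.
The scale of E minor (natural minor) is E F♯ G A B C D; E is degree 1, and the triad built there (E-G-B) is minor, so it is i.

vi in G major; i in E minor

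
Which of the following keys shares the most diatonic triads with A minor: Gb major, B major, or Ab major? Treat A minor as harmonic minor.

B major

Triads of A minor (harmonic minor): Am (i), Bdim (ii°), Caug (III+), Dm (iv), E (V), F (VI), G#dim (vii°).
Gb major shares 0: none.
B major shares 1: E.
Ab major shares 0: none.
The most common triads (1) are shared with B major.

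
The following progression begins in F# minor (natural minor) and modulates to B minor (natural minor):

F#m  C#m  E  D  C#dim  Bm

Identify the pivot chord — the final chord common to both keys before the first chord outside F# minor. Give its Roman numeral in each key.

D — VI in F# minor, III in B minor

Chords diatonic to F# minor: F#m, G#dim, A, Bm, C#m, D, E.
Reading the progression, the first chord not in that set is C#dim, so the modulation leaves F# minor there.
The chord immediately before C#dim is D, which is diatonic to both keys: VI in F# minor and III in B minor.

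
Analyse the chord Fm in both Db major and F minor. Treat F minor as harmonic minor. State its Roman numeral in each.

iii in Db major; i in F minor

The scale of Db major is Db Eb F Gb Ab Bb C; F is degree 3, and the triad built there (F-Ab-C) is minor, so it is iii.
The scale of F minor (harmonic minor) is F G Ab Bb C Db E; F is degree 1, and the triad built there (F-Ab-C) is minor, so it is i.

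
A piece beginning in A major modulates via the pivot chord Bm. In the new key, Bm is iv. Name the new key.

The numeral iv denotes a minor triad on scale degree 4. With B on degree 4, the tonic of the new key is F#.
Degree 4 carries a minor triad in minor keys, so the destination is F# minor.
Check: the diatonic triads of F# minor (natural minor) are F#m (i), G#dim (ii°), A (III), Bm (iv), C#m (v), D (VI), E (VII) — Bm is indeed iv.

F# minor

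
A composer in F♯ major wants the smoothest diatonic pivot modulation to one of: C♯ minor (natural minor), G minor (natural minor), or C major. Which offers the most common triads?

Triads of F♯ major: F♯ (I), G♯m (ii), A♯m (iii), B (IV), C♯ (V), D♯m (vi), E♯dim (vii°).
C♯ minor (natural minor) shares 2: G♯m, B.
G minor (natural minor) shares 0: none.
C major shares 0: none.
The most common triads (2) are shared with C♯ minor.

C♯ minor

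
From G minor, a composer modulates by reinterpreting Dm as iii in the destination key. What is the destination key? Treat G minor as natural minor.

The numeral iii denotes a minor triad on scale degree 3. With D on degree 3, the tonic of the new key is Bb.
Degree 3 carries a minor triad in major keys, so the destination is Bb major.
Check: the diatonic triads of Bb major are Bb (I), Cm (ii), Dm (iii), Eb (IV), F (V), Gm (vi), Adim (vii°) — Dm is indeed iii.

Bb major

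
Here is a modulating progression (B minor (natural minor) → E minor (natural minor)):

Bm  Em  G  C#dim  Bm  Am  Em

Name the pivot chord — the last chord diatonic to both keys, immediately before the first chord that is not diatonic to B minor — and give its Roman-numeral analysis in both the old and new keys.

Chords diatonic to B minor: Bm, C#dim, D, Em, F#m, G, A.
Reading the progression, the first chord not in that set is Am, so the modulation leaves B minor there.
The chord immediately before Am is Bm, which is diatonic to both keys: i in B minor and v in E minor.

Bm — i in B minor, v in E minor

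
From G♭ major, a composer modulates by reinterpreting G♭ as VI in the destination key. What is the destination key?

B♭ minor

The numeral VI denotes a major triad on scale degree 6. With G♭ on degree 6, the tonic of the new key is B♭.
Degree 6 carries a major triad in minor keys, so the destination is B♭ minor.
Check: the diatonic triads of B♭ minor (natural minor) are B♭m (i), Cdim (ii°), D♭ (III), E♭m (iv), Fm (v), G♭ (VI), A♭ (VII) — G♭ is indeed VI.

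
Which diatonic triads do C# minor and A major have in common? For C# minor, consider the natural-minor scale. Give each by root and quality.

C#m, E, F#m, A

Triads in C# minor (natural minor): C#m (i), D#dim (ii°), E (III), F#m (iv), G#m (v), A (VI), B (VII).
Triads in A major: A (I), Bm (ii), C#m (iii), D (IV), E (V), F#m (vi), G#dim (vii°).
Shared triads with their functions: C#m (i in C# minor, iii in A major); E (III in C# minor, V in A major); F#m (iv in C# minor, vi in A major); A (VI in C# minor, I in A major).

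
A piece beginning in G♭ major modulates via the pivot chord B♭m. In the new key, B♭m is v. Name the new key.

The numeral v denotes a minor triad on scale degree 5. With B♭ on degree 5, the tonic of the new key is E♭.
Degree 5 carries a minor triad in natural-minor keys, so the destination is E♭ minor.
Check: the diatonic triads of E♭ minor (natural minor) are E♭m (i), Fdim (ii°), G♭ (III), A♭m (iv), B♭m (v), C♭ (VI), D♭ (VII) — B♭m is indeed v.

E♭ minor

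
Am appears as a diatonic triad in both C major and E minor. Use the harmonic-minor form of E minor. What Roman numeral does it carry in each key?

vi in C major; iv in E minor

The scale of C major is C D E F G A B; A is degree 6, and the triad built there (A-C-E) is minor, so it is vi.
The scale of E minor (harmonic minor) is E F# G A B C D#; A is degree 4, and the triad built there (A-C-E) is minor, so it is iv.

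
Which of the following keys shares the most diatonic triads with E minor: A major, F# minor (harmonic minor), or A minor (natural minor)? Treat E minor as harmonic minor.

Triads of E minor (harmonic minor): Em (i), F#dim (ii°), Gaug (III+), Am (iv), B (V), C (VI), D#dim (vii°).
A major shares 0: none.
F# minor (harmonic minor) shares 0: none.
A minor (natural minor) shares 3: Em, Am, C.
The most common triads (3) are shared with A minor.

A minor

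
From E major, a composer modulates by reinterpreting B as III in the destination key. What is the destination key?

G♯ minor

The numeral III denotes a major triad on scale degree 3. With B on degree 3, the tonic of the new key is G♯.
Degree 3 carries a major triad in natural-minor keys, so the destination is G♯ minor.
Check: the diatonic triads of G♯ minor (natural minor) are G♯m (i), A♯dim (ii°), B (III), C♯m (iv), D♯m (v), E (VI), F♯ (VII) — B is indeed III.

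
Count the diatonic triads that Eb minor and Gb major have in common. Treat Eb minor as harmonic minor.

Diatonic triads of Eb minor (harmonic minor): Eb minor (i), F diminished (ii°), Gb augmented (III+), Ab minor (iv), Bb major (V), Cb major (VI), D diminished (vii°).
Diatonic triads of Gb major: Gb major (I), Ab minor (ii), Bb minor (iii), Cb major (IV), Db major (V), Eb minor (vi), F diminished (vii°).
Matching root and quality in both lists: Eb minor, F diminished, Ab minor, Cb major.
That gives 4 common triads.

4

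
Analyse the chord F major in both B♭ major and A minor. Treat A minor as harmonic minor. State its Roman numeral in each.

The scale of B♭ major is B♭ C D E♭ F G A; F is degree 5, and the triad built there (F-A-C) is major, so it is V.
The scale of A minor (harmonic minor) is A B C D E F G♯; F is degree 6, and the triad built there (F-A-C) is major, so it is VI.

V in B♭ major; VI in A minor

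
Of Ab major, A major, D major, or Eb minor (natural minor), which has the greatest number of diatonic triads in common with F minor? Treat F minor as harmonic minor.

Triads of F minor (harmonic minor): Fm (i), Gdim (ii°), Abaug (III+), Bbm (iv), C (V), Db (VI), Edim (vii°).
Ab major shares 4: Fm, Gdim, Bbm, Db.
A major shares 0: none.
D major shares 0: none.
Eb minor (natural minor) shares 2: Bbm, Db.
The most common triads (4) are shared with Ab major.

Ab major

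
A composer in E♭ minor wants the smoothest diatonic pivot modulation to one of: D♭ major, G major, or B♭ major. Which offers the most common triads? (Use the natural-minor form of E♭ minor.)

Triads of E♭ minor (natural minor): E♭m (i), Fdim (ii°), G♭ (III), A♭m (iv), B♭m (v), C♭ (VI), D♭ (VII).
D♭ major shares 4: E♭m, G♭, B♭m, D♭.
G major shares 0: none.
B♭ major shares 0: none.
The most common triads (4) are shared with D♭ major.

D♭ major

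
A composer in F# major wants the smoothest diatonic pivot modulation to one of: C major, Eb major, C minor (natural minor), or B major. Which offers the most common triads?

B major

Triads of F# major: F# (I), G#m (ii), A#m (iii), B (IV), C# (V), D#m (vi), E#dim (vii°).
C major shares 0: none.
Eb major shares 0: none.
C minor (natural minor) shares 0: none.
B major shares 4: F#, G#m, B, D#m.
The most common triads (4) are shared with B major.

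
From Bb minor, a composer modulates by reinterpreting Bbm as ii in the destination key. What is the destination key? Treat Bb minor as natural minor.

Ab major

The numeral ii denotes a minor triad on scale degree 2. With Bb on degree 2, the tonic of the new key is Ab.
Degree 2 carries a minor triad in major keys, so the destination is Ab major.
Check: the diatonic triads of Ab major are Ab (I), Bbm (ii), Cm (iii), Db (IV), Eb (V), Fm (vi), Gdim (vii°) — Bbm is indeed ii.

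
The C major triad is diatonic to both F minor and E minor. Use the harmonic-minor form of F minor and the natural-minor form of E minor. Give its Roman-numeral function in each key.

V in F minor; VI in E minor

The scale of F minor (harmonic minor) is F G Ab Bb C Db E; C is degree 5, and the triad built there (C-E-G) is major, so it is V.
The scale of E minor (natural minor) is E F# G A B C D; C is degree 6, and the triad built there (C-E-G) is major, so it is VI.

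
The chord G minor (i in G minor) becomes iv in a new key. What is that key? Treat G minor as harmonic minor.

The numeral iv denotes a minor triad on scale degree 4. With G on degree 4, the tonic of the new key is D.
Degree 4 carries a minor triad in minor keys, so the destination is D minor.
Check: the diatonic triads of D minor (natural minor) are Dm (i), Edim (ii°), F (III), Gm (iv), Am (v), B♭ (VI), C (VII) — G minor is indeed iv.

D minor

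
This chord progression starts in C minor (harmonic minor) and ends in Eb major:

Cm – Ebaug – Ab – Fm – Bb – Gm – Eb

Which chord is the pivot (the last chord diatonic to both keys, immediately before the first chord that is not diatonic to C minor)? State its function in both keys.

Chords diatonic to C minor: Cm, Ddim, Ebaug, Fm, G, Ab, Bdim.
Reading the progression, the first chord not in that set is Bb, so the modulation leaves C minor there.
The chord immediately before Bb is Fm, which is diatonic to both keys: iv in C minor and ii in Eb major.

Fm — iv in C minor, ii in Eb major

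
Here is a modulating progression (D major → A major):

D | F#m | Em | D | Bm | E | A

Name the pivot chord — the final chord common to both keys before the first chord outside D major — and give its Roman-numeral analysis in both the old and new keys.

Chords diatonic to D major: D, Em, F#m, G, A, Bm, C#dim.
Reading the progression, the first chord not in that set is E, so the modulation leaves D major there.
The chord immediately before E is Bm, which is diatonic to both keys: vi in D major and ii in A major.

Bm — vi in D major, ii in A major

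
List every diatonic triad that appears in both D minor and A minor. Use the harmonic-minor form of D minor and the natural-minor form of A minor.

Dm

Triads in D minor (harmonic minor): Dm (i), Edim (ii°), Faug (III+), Gm (iv), A (V), Bb (VI), C#dim (vii°).
Triads in A minor (natural minor): Am (i), Bdim (ii°), C (III), Dm (iv), Em (v), F (VI), G (VII).
Shared triads with their functions: Dm (i in D minor, iv in A minor).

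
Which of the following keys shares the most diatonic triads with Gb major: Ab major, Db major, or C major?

Triads of Gb major: Gb major (I), Ab minor (ii), Bb minor (iii), Cb major (IV), Db major (V), Eb minor (vi), F diminished (vii°).
Ab major shares 2: Bbm, Db.
Db major shares 4: Gb, Bbm, Db, Ebm.
C major shares 0: none.
The most common triads (4) are shared with Db major.

Db major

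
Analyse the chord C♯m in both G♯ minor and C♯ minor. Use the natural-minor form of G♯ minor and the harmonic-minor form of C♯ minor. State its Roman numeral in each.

iv in G♯ minor; i in C♯ minor

The scale of G♯ minor (natural minor) is G♯ A♯ B C♯ D♯ E F♯; C♯ is degree 4, and the triad built there (C♯-E-G♯) is minor, so it is iv.
The scale of C♯ minor (harmonic minor) is C♯ D♯ E F♯ G♯ A B♯; C♯ is degree 1, and the triad built there (C♯-E-G♯) is minor, so it is i.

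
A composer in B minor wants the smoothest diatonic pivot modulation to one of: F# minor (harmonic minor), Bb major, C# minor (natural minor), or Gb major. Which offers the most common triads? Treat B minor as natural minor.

F# minor

Triads of B minor (natural minor): Bm (i), C#dim (ii°), D (III), Em (iv), F#m (v), G (VI), A (VII).
F# minor (harmonic minor) shares 3: Bm, D, F#m.
Bb major shares 0: none.
C# minor (natural minor) shares 2: F#m, A.
Gb major shares 0: none.
The most common triads (3) are shared with F# minor.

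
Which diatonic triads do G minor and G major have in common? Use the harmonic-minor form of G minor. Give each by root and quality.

Triads in G minor (harmonic minor): Gm (i), Adim (ii°), Bbaug (III+), Cm (iv), D (V), Eb (VI), F#dim (vii°).
Triads in G major: G (I), Am (ii), Bm (iii), C (IV), D (V), Em (vi), F#dim (vii°).
Shared triads with their functions: D (V in G minor, V in G major); F#dim (vii° in G minor, vii° in G major).

D, F#dim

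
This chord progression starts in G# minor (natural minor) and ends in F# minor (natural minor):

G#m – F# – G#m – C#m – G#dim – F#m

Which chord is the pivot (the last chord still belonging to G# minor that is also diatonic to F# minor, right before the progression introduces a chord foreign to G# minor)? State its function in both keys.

C#m — iv in G# minor, v in F# minor

Chords diatonic to G# minor: G#m, A#dim, B, C#m, D#m, E, F#.
Reading the progression, the first chord not in that set is G#dim, so the modulation leaves G# minor there.
The chord immediately before G#dim is C#m, which is diatonic to both keys: iv in G# minor and v in F# minor.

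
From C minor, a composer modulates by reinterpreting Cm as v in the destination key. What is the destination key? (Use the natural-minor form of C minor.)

F minor

The numeral v denotes a minor triad on scale degree 5. With C on degree 5, the tonic of the new key is F.
Degree 5 carries a minor triad in natural-minor keys, so the destination is F minor.
Check: the diatonic triads of F minor (natural minor) are Fm (i), Gdim (ii°), Ab (III), Bbm (iv), Cm (v), Db (VI), Eb (VII) — Cm is indeed v.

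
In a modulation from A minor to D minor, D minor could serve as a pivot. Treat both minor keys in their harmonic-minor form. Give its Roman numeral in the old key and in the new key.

The scale of A minor (harmonic minor) is A B C D E F G#; D is degree 4, and the triad built there (D-F-A) is minor, so it is iv.
The scale of D minor (harmonic minor) is D E F G A Bb C#; D is degree 1, and the triad built there (D-F-A) is minor, so it is i.

iv in A minor; i in D minor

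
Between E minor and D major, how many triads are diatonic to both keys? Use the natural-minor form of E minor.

Diatonic triads of E minor (natural minor): Em (i), F#dim (ii°), G (III), Am (iv), Bm (v), C (VI), D (VII).
Diatonic triads of D major: D (I), Em (ii), F#m (iii), G (IV), A (V), Bm (vi), C#dim (vii°).
Matching root and quality in both lists: Em, G, Bm, D.
That gives 4 common triads.

4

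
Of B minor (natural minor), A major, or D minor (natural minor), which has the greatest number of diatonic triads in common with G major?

B minor

Triads of G major: G (I), Am (ii), Bm (iii), C (IV), D (V), Em (vi), F#dim (vii°).
B minor (natural minor) shares 4: G, Bm, D, Em.
A major shares 2: Bm, D.
D minor (natural minor) shares 2: Am, C.
The most common triads (4) are shared with B minor.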